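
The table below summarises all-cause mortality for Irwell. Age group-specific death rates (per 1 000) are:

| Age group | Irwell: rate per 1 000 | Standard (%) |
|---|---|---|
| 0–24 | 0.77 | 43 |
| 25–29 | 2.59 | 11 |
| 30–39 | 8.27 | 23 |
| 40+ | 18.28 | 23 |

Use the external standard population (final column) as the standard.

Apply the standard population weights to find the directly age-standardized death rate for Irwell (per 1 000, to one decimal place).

6.7

Standard weights: 0.43, 0.11, 0.23, 0.23.
Standardized rate: 0.4300×0.77 + 0.1100×2.59 + 0.2300×8.27 + 0.2300×18.28 = 6.7225 per 1 000.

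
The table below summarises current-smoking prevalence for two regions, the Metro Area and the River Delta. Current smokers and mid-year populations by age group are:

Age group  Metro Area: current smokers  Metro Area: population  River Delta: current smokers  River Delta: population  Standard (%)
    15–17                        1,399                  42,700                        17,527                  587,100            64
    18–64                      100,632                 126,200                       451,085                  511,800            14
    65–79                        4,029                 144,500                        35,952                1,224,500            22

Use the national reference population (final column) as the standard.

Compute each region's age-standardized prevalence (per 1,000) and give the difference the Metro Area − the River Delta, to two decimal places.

-10.22

Age-specific rates per 1,000 for the Metro Area: 32.763, 797.401, 27.882.
For the River Delta: 29.854, 881.370, 29.361.
Standard weights: 0.64, 0.14, 0.22.
The Metro Area: 0.6400×32.763 + 0.1400×797.401 + 0.2200×27.882 = 138.7389 per 1,000.
The River Delta: 0.6400×29.854 + 0.1400×881.370 + 0.2200×29.361 = 148.9573 per 1,000.
Difference = 138.7389 − 148.9573 = -10.2185.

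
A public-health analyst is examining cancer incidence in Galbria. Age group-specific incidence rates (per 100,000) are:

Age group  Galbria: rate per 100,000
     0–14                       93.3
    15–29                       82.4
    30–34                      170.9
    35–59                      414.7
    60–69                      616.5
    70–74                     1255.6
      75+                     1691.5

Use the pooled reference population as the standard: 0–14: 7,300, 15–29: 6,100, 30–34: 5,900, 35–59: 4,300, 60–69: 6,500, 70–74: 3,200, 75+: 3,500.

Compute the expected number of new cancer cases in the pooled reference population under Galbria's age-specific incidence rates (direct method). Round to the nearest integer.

179

Expected new cancer cases = Σ (standard pop × age-specific rate ÷ 100,000)
= 7,300×93.3/100,000 + 6,100×82.4/100,000 + 5,900×170.9/100,000 + 4,300×414.7/100,000 + 6,500×616.5/100,000 + 3,200×1255.6/100,000 + 3,500×1691.5/100,000
= 6.81 + 5.03 + 10.08 + 17.83 + 40.07 + 40.18 + 59.20 = 179.21.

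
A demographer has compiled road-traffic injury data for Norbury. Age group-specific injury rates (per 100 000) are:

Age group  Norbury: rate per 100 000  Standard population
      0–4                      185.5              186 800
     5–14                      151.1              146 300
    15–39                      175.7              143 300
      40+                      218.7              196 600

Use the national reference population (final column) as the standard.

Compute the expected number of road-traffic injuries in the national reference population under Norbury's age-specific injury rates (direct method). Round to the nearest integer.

1249

Expected road-traffic injuries = Σ (standard pop × age-specific rate ÷ 100 000)
= 186 800×185.5/100 000 + 146 300×151.1/100 000 + 143 300×175.7/100 000 + 196 600×218.7/100 000
= 346.51 + 221.06 + 251.78 + 429.96 = 1249.32.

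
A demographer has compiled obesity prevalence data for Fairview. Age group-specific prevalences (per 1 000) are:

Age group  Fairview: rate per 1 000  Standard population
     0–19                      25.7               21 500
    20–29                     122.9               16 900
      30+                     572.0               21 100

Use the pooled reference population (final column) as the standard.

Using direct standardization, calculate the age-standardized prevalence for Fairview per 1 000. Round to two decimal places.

Standard total = 59 500; weights = 0.3613, 0.2840, 0.3546.
Standardized rate: 0.3613×25.7 + 0.2840×122.9 + 0.3546×572.0 = 247.0380 per 1 000.

247.04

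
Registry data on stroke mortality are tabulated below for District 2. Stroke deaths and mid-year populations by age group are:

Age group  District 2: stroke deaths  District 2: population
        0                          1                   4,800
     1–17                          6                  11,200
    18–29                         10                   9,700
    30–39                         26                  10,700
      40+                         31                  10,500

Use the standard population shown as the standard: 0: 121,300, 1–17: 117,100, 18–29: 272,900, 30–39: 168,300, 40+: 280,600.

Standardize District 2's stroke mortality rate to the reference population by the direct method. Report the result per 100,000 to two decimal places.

167.33

Age-specific rates per 100,000 for District 2: 20.83, 53.57, 103.09, 242.99, 295.24.
Standard total = 960,200; weights = 0.1263, 0.1220, 0.2842, 0.1753, 0.2922.
Standardized rate: 0.1263×20.83 + 0.1220×53.57 + 0.2842×103.09 + 0.1753×242.99 + 0.2922×295.24 = 167.3333 per 100,000.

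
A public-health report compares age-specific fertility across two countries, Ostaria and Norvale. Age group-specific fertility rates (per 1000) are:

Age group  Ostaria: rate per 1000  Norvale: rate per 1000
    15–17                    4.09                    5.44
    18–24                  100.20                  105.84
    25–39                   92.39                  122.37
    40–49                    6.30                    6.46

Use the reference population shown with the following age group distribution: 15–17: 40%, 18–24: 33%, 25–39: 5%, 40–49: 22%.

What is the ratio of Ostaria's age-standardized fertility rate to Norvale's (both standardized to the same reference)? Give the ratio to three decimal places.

0.912

Standard weights: 0.40, 0.33, 0.05, 0.22.
Ostaria: 0.4000×4.09 + 0.3300×100.20 + 0.0500×92.39 + 0.2200×6.30 = 40.7075 per 1000.
Norvale: 0.4000×5.44 + 0.3300×105.84 + 0.0500×122.37 + 0.2200×6.46 = 44.6429 per 1000.
Ratio = 40.7075 ÷ 44.6429 = 0.91185.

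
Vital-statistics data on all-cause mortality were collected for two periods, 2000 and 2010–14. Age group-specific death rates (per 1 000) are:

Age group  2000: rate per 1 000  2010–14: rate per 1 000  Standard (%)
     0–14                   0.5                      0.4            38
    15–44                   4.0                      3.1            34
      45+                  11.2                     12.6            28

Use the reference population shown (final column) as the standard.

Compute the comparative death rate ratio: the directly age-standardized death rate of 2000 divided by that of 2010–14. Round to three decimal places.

Standard weights: 0.38, 0.34, 0.28.
2000: 0.3800×0.5 + 0.3400×4.0 + 0.2800×11.2 = 4.6860 per 1 000.
2010–14: 0.3800×0.4 + 0.3400×3.1 + 0.2800×12.6 = 4.7340 per 1 000.
Ratio = 4.6860 ÷ 4.7340 = 0.98986.

0.990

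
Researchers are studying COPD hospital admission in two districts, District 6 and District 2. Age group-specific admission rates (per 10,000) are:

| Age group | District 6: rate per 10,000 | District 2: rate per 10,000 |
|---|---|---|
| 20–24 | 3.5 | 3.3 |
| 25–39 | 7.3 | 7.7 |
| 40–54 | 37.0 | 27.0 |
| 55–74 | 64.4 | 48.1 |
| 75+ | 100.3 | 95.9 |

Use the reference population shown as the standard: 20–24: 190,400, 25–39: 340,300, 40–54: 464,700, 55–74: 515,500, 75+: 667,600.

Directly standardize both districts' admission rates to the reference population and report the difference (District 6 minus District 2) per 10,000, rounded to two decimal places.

Standard total = 2,178,500; weights = 0.0874, 0.1562, 0.2133, 0.2366, 0.3064.
District 6: 0.0874×3.5 + 0.1562×7.3 + 0.2133×37.0 + 0.2366×64.4 + 0.3064×100.3 = 55.3147 per 10,000.
District 2: 0.0874×3.3 + 0.1562×7.7 + 0.2133×27.0 + 0.2366×48.1 + 0.3064×95.9 = 48.0211 per 10,000.
Difference = 55.3147 − 48.0211 = 7.2936.

7.29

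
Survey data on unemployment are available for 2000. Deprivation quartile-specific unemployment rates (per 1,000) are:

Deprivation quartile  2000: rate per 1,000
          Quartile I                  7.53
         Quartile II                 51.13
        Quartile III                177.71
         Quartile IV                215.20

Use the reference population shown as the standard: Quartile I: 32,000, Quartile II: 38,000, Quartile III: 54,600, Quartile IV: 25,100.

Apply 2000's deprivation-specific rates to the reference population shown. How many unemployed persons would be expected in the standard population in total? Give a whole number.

17288

Expected unemployed persons = Σ (standard pop × deprivation-specific rate ÷ 1,000)
= 32,000×7.53/1,000 + 38,000×51.13/1,000 + 54,600×177.71/1,000 + 25,100×215.20/1,000
= 240.96 + 1942.94 + 9702.97 + 5401.52 = 17288.39.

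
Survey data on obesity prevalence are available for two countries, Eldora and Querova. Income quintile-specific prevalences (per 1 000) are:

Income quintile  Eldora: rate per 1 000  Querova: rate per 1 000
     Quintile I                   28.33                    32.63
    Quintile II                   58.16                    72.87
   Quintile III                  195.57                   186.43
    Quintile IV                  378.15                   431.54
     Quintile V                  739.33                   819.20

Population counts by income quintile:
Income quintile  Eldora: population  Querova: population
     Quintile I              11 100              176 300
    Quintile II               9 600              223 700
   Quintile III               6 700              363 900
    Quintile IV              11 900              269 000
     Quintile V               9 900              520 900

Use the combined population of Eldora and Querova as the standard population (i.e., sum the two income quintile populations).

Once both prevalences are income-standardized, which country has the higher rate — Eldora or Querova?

Combined standard total = 1 603 000; weights = 0.1169, 0.1455, 0.2312, 0.1752, 0.3311.
Eldora: 0.1169×28.33 + 0.1455×58.16 + 0.2312×195.57 + 0.1752×378.15 + 0.3311×739.33 = 368.0691 per 1 000.
Querova: 0.1169×32.63 + 0.1455×72.87 + 0.2312×186.43 + 0.1752×431.54 + 0.3311×819.20 = 404.4026 per 1 000.

Querova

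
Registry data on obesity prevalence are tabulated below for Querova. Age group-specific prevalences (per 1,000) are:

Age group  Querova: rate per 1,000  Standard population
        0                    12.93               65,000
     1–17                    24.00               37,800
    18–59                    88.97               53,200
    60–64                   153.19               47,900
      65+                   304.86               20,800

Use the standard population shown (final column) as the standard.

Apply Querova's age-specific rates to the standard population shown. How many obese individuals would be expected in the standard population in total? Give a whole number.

Expected obese individuals = Σ (standard pop × age-specific rate ÷ 1,000)
= 65,000×12.93/1,000 + 37,800×24.00/1,000 + 53,200×88.97/1,000 + 47,900×153.19/1,000 + 20,800×304.86/1,000
= 840.45 + 907.20 + 4733.20 + 7337.80 + 6341.09 = 20159.74.

20160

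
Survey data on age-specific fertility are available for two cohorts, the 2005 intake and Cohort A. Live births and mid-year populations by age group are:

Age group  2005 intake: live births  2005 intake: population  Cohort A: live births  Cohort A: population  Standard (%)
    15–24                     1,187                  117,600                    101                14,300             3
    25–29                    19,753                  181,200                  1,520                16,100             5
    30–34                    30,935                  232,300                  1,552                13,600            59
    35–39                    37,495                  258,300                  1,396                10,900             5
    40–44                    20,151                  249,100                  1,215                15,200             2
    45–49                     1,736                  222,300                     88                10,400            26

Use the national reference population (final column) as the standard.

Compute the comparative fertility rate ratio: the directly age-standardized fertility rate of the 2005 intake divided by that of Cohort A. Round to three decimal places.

Age-specific rates per 1,000 for the 2005 intake: 10.094, 109.012, 133.168, 145.161, 80.895, 7.809.
For Cohort A: 7.063, 94.410, 114.118, 128.073, 79.934, 8.462.
Standard weights: 0.03, 0.05, 0.59, 0.05, 0.02, 0.26.
The 2005 intake: 0.0300×10.094 + 0.0500×109.012 + 0.5900×133.168 + 0.0500×145.161 + 0.0200×80.895 + 0.2600×7.809 = 95.2291 per 1,000.
Cohort A: 0.0300×7.063 + 0.0500×94.410 + 0.5900×114.118 + 0.0500×128.073 + 0.0200×79.934 + 0.2600×8.462 = 82.4642 per 1,000.
Ratio = 95.2291 ÷ 82.4642 = 1.15479.

1.155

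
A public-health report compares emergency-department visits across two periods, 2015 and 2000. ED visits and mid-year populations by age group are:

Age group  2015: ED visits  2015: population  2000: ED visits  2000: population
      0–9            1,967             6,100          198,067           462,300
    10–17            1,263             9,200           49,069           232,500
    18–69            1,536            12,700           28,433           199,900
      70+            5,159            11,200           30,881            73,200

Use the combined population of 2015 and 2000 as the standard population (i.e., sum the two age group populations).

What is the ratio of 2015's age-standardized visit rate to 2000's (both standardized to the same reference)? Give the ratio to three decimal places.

Age-specific rates per 1,000 for 2015: 322.459, 137.283, 120.945, 460.625.
For 2000: 428.438, 211.049, 142.236, 421.872.
Combined standard total = 1,007,100; weights = 0.4651, 0.2400, 0.2111, 0.0838.
2015: 0.4651×322.459 + 0.2400×137.283 + 0.2111×120.945 + 0.0838×460.625 = 247.0565 per 1,000.
2000: 0.4651×428.438 + 0.2400×211.049 + 0.2111×142.236 + 0.0838×421.872 = 315.2979 per 1,000.
Ratio = 247.0565 ÷ 315.2979 = 0.78357.

0.784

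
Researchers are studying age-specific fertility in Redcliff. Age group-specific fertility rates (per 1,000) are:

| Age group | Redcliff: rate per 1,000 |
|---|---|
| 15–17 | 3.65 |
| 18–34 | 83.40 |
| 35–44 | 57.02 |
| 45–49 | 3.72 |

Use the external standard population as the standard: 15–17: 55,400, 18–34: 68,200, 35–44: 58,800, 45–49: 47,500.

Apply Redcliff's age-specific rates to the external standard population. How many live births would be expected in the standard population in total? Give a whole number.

Expected live births = Σ (standard pop × age-specific rate ÷ 1,000)
= 55,400×3.65/1,000 + 68,200×83.40/1,000 + 58,800×57.02/1,000 + 47,500×3.72/1,000
= 202.21 + 5687.88 + 3352.78 + 176.70 = 9419.57.

9420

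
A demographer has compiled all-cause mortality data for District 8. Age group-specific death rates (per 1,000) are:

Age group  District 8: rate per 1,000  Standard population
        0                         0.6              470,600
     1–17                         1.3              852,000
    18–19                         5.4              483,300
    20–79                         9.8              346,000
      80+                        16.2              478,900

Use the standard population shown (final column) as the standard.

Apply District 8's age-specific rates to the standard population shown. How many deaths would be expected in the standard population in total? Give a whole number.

Expected deaths = Σ (standard pop × age-specific rate ÷ 1,000)
= 470,600×0.6/1,000 + 852,000×1.3/1,000 + 483,300×5.4/1,000 + 346,000×9.8/1,000 + 478,900×16.2/1,000
= 282.36 + 1107.60 + 2609.82 + 3390.80 + 7758.18 = 15148.76.

15149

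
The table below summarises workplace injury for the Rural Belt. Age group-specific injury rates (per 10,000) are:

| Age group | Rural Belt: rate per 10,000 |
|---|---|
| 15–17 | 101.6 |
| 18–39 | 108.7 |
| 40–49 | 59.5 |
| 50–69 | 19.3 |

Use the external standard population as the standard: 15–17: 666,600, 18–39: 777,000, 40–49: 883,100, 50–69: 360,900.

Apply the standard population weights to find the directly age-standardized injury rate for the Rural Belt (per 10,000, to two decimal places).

78.77

Standard total = 2,687,600; weights = 0.2480, 0.2891, 0.3286, 0.1343.
Standardized rate: 0.2480×101.6 + 0.2891×108.7 + 0.3286×59.5 + 0.1343×19.3 = 78.7678 per 10,000.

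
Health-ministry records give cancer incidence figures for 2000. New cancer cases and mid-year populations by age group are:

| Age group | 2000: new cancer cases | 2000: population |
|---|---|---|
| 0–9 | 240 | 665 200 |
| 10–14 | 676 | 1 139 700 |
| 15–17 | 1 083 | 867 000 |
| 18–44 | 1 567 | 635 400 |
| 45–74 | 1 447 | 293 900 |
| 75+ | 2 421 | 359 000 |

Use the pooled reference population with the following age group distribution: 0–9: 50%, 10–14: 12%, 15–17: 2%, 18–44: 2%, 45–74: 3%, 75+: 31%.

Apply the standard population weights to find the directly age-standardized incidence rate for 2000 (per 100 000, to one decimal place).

Age-specific rates per 100 000 for 2000: 36.08, 59.31, 124.91, 246.62, 492.34, 674.37.
Standard weights: 0.50, 0.12, 0.02, 0.02, 0.03, 0.31.
Standardized rate: 0.5000×36.08 + 0.1200×59.31 + 0.0200×124.91 + 0.0200×246.62 + 0.0300×492.34 + 0.3100×674.37 = 256.4140 per 100 000.

256.4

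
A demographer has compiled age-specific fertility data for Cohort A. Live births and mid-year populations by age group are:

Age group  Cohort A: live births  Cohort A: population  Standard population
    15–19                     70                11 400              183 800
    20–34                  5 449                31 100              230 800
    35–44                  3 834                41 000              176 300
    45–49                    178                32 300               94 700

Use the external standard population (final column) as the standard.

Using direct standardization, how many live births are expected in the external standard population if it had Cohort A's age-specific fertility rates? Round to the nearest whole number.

58575

Age-specific rates per 1 000 for Cohort A: 6.140, 175.209, 93.512, 5.511.
Expected live births = Σ (standard pop × age-specific rate ÷ 1 000)
= 183 800×6.140/1 000 + 230 800×175.209/1 000 + 176 300×93.512/1 000 + 94 700×5.511/1 000
= 1128.60 + 40438.24 + 16486.20 + 521.88 = 58574.91.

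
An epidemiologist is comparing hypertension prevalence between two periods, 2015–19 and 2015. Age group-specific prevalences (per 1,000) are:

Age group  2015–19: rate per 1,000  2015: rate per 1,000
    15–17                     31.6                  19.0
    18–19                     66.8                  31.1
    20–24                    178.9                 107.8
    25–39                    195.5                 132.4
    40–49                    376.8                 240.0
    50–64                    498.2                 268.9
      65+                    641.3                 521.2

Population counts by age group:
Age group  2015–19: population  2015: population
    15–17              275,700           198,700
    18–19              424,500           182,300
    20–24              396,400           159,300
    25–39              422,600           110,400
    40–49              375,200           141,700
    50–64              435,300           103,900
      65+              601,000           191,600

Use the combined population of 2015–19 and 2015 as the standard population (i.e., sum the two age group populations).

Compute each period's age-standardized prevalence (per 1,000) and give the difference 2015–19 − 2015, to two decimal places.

Combined standard total = 4,018,600; weights = 0.1181, 0.1510, 0.1383, 0.1326, 0.1286, 0.1342, 0.1972.
2015–19: 0.1181×31.6 + 0.1510×66.8 + 0.1383×178.9 + 0.1326×195.5 + 0.1286×376.8 + 0.1342×498.2 + 0.1972×641.3 = 306.2841 per 1,000.
2015: 0.1181×19.0 + 0.1510×31.1 + 0.1383×107.8 + 0.1326×132.4 + 0.1286×240.0 + 0.1342×268.9 + 0.1972×521.2 = 209.1546 per 1,000.
Difference = 306.2841 − 209.1546 = 97.1295.

97.13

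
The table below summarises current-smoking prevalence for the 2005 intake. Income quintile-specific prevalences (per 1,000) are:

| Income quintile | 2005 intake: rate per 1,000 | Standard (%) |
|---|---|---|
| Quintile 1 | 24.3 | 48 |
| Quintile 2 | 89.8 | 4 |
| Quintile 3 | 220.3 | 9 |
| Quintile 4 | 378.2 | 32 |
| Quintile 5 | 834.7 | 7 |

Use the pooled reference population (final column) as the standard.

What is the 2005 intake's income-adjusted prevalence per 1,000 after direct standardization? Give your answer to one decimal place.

Standard weights: 0.48, 0.04, 0.09, 0.32, 0.07.
Standardized rate: 0.4800×24.3 + 0.0400×89.8 + 0.0900×220.3 + 0.3200×378.2 + 0.0700×834.7 = 214.5360 per 1,000.

214.5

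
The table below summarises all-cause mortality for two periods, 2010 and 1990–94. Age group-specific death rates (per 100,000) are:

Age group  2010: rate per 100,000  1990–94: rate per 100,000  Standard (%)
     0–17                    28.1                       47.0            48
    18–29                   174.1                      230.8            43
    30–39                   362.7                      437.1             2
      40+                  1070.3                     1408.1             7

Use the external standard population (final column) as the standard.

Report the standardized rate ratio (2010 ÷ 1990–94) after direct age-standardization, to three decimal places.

0.744

Standard weights: 0.48, 0.43, 0.02, 0.07.
2010: 0.4800×28.1 + 0.4300×174.1 + 0.0200×362.7 + 0.0700×1070.3 = 170.5260 per 100,000.
1990–94: 0.4800×47.0 + 0.4300×230.8 + 0.0200×437.1 + 0.0700×1408.1 = 229.1130 per 100,000.
Ratio = 170.5260 ÷ 229.1130 = 0.74429.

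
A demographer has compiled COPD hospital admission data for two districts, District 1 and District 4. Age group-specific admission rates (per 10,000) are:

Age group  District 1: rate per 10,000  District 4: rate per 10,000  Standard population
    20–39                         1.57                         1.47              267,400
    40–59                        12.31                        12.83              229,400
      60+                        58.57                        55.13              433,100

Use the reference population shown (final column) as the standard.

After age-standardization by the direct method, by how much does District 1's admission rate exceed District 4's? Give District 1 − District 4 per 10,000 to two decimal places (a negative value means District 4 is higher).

1.50

Standard total = 929,900; weights = 0.2876, 0.2467, 0.4657.
District 1: 0.2876×1.57 + 0.2467×12.31 + 0.4657×58.57 = 30.7672 per 10,000.
District 4: 0.2876×1.47 + 0.2467×12.83 + 0.4657×55.13 = 29.2645 per 10,000.
Difference = 30.7672 − 29.2645 = 1.5027.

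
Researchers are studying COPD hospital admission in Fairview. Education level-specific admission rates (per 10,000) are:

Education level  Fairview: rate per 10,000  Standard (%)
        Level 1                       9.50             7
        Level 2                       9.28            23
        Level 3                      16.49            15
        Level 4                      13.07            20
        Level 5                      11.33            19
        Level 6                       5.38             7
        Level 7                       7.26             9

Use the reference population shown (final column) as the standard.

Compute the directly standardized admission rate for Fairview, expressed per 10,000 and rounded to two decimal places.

Standard weights: 0.07, 0.23, 0.15, 0.20, 0.19, 0.07, 0.09.
Standardized rate: 0.0700×9.50 + 0.2300×9.28 + 0.1500×16.49 + 0.2000×13.07 + 0.1900×11.33 + 0.0700×5.38 + 0.0900×7.26 = 11.0696 per 10,000.

11.07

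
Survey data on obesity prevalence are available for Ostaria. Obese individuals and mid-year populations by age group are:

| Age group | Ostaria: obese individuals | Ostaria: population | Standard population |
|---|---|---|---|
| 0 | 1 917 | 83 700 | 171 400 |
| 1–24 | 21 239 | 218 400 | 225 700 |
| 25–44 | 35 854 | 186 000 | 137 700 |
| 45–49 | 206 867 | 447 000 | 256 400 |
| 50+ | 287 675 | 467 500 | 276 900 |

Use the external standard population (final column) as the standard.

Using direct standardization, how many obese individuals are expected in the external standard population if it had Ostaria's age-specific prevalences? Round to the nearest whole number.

Age-specific rates per 1 000 for Ostaria: 22.903, 97.248, 192.763, 462.790, 615.348.
Expected obese individuals = Σ (standard pop × age-specific rate ÷ 1 000)
= 171 400×22.903/1 000 + 225 700×97.248/1 000 + 137 700×192.763/1 000 + 256 400×462.790/1 000 + 276 900×615.348/1 000
= 3925.61 + 21948.91 + 26543.53 + 118659.28 + 170389.75 = 341467.08.

341467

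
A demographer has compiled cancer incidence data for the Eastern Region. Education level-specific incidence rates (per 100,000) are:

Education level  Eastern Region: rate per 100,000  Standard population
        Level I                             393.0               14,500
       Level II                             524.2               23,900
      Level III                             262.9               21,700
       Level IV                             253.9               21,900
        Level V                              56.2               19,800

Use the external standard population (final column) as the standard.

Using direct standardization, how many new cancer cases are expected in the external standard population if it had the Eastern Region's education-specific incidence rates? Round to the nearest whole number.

Expected new cancer cases = Σ (standard pop × education-specific rate ÷ 100,000)
= 14,500×393.0/100,000 + 23,900×524.2/100,000 + 21,700×262.9/100,000 + 21,900×253.9/100,000 + 19,800×56.2/100,000
= 56.98 + 125.28 + 57.05 + 55.60 + 11.13 = 306.05.

306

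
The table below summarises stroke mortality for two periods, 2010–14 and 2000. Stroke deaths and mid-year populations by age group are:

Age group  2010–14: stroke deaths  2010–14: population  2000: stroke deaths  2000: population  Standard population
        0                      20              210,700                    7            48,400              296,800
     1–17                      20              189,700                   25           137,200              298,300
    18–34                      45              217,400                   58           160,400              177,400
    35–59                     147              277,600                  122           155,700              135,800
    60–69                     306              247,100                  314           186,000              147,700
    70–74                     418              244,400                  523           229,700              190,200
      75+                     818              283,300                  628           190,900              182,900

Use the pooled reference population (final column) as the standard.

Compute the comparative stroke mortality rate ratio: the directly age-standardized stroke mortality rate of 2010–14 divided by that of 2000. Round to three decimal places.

0.776

Age-specific rates per 100,000 for 2010–14: 9.49, 10.54, 20.70, 52.95, 123.84, 171.03, 288.74.
For 2000: 14.46, 18.22, 36.16, 78.36, 168.82, 227.69, 328.97.
Standard total = 1,429,100; weights = 0.2077, 0.2087, 0.1241, 0.0950, 0.1034, 0.1331, 0.1280.
2010–14: 0.2077×9.49 + 0.2087×10.54 + 0.1241×20.70 + 0.0950×52.95 + 0.1034×123.84 + 0.1331×171.03 + 0.1280×288.74 = 84.2885 per 100,000.
2000: 0.2077×14.46 + 0.2087×18.22 + 0.1241×36.16 + 0.0950×78.36 + 0.1034×168.82 + 0.1331×227.69 + 0.1280×328.97 = 108.5945 per 100,000.
Ratio = 84.2885 ÷ 108.5945 = 0.77618.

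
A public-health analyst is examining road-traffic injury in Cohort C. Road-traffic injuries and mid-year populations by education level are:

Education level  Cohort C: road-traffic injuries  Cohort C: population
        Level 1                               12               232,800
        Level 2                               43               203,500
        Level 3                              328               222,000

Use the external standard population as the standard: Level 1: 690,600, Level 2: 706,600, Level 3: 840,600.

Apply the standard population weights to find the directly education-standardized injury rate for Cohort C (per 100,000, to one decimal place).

63.8

Education-specific rates per 100,000 for Cohort C: 5.15, 21.13, 147.75.
Standard total = 2,237,800; weights = 0.3086, 0.3158, 0.3756.
Standardized rate: 0.3086×5.15 + 0.3158×21.13 + 0.3756×147.75 = 63.7623 per 100,000.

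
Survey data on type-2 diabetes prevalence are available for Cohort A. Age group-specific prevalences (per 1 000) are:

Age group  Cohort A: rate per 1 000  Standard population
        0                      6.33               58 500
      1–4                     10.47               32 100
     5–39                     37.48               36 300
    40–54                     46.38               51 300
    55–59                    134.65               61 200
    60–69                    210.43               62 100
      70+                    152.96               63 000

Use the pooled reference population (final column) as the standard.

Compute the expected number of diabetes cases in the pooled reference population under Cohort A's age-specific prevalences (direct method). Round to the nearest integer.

35391

Expected diabetes cases = Σ (standard pop × age-specific rate ÷ 1 000)
= 58 500×6.33/1 000 + 32 100×10.47/1 000 + 36 300×37.48/1 000 + 51 300×46.38/1 000 + 61 200×134.65/1 000 + 62 100×210.43/1 000 + 63 000×152.96/1 000
= 370.31 + 336.09 + 1360.52 + 2379.29 + 8240.58 + 13067.70 + 9636.48 = 35390.97.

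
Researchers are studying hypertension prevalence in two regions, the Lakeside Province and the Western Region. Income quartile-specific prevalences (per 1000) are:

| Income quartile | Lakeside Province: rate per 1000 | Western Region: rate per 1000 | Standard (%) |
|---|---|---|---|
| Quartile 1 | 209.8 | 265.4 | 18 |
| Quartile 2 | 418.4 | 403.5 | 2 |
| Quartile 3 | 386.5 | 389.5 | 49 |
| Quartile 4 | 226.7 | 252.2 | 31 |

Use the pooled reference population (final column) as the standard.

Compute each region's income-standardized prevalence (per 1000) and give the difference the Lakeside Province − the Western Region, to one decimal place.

Standard weights: 0.18, 0.02, 0.49, 0.31.
The Lakeside Province: 0.1800×209.8 + 0.0200×418.4 + 0.4900×386.5 + 0.3100×226.7 = 305.7940 per 1000.
The Western Region: 0.1800×265.4 + 0.0200×403.5 + 0.4900×389.5 + 0.3100×252.2 = 324.8790 per 1000.
Difference = 305.7940 − 324.8790 = -19.0850.

-19.1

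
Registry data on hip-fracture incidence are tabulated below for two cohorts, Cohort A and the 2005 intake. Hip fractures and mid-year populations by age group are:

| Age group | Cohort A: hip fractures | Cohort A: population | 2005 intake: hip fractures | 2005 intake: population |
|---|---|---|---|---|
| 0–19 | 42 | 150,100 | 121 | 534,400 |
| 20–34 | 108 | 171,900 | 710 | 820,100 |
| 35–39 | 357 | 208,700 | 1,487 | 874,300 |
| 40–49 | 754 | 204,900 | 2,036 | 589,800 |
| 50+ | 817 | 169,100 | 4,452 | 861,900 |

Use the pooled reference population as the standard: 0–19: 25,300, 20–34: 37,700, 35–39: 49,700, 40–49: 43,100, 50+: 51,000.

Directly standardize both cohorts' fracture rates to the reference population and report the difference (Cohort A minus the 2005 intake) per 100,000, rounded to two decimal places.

-6.93

Age-specific rates per 100,000 for Cohort A: 27.98, 62.83, 171.06, 367.98, 483.15.
For the 2005 intake: 22.64, 86.57, 170.08, 345.20, 516.53.
Standard total = 206,800; weights = 0.1223, 0.1823, 0.2403, 0.2084, 0.2466.
Cohort A: 0.1223×27.98 + 0.1823×62.83 + 0.2403×171.06 + 0.2084×367.98 + 0.2466×483.15 = 251.8313 per 100,000.
The 2005 intake: 0.1223×22.64 + 0.1823×86.57 + 0.2403×170.08 + 0.2084×345.20 + 0.2466×516.53 = 258.7574 per 100,000.
Difference = 251.8313 − 258.7574 = -6.9261.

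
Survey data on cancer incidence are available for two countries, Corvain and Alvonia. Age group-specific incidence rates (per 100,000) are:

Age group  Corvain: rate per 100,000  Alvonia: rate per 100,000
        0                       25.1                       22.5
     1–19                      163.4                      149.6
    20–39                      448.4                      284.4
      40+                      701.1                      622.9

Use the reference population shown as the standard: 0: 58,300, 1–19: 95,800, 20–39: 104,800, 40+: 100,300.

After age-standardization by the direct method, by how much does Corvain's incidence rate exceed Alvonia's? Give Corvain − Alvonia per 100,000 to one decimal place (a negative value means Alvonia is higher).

Standard total = 359,200; weights = 0.1623, 0.2667, 0.2918, 0.2792.
Corvain: 0.1623×25.1 + 0.2667×163.4 + 0.2918×448.4 + 0.2792×701.1 = 374.2475 per 100,000.
Alvonia: 0.1623×22.5 + 0.2667×149.6 + 0.2918×284.4 + 0.2792×622.9 = 300.4605 per 100,000.
Difference = 374.2475 − 300.4605 = 73.7870.

73.8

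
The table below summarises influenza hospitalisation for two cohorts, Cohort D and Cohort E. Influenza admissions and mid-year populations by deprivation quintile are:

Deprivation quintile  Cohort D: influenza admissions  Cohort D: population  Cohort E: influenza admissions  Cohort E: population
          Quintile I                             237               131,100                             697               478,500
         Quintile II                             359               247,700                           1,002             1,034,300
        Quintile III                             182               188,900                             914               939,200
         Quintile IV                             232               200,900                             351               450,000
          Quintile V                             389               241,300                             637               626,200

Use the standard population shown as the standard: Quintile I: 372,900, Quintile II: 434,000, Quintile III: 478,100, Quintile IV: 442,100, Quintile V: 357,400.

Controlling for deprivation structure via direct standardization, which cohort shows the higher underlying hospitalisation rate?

Cohort D

Deprivation-specific rates per 100,000 for Cohort D: 180.78, 144.93, 96.35, 115.48, 161.21.
For Cohort E: 145.66, 96.88, 97.32, 78.00, 101.72.
Standard total = 2,084,500; weights = 0.1789, 0.2082, 0.2294, 0.2121, 0.1715.
Cohort D: 0.1789×180.78 + 0.2082×144.93 + 0.2294×96.35 + 0.2121×115.48 + 0.1715×161.21 = 136.7461 per 100,000.
Cohort E: 0.1789×145.66 + 0.2082×96.88 + 0.2294×97.32 + 0.2121×78.00 + 0.1715×101.72 = 102.5330 per 100,000.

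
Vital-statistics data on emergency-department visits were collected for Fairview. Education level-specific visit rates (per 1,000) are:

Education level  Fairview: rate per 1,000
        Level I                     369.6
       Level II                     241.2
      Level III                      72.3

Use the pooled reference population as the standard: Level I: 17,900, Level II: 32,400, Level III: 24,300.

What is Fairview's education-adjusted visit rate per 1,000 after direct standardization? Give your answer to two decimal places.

216.99

Standard total = 74,600; weights = 0.2399, 0.4343, 0.3257.
Standardized rate: 0.2399×369.6 + 0.4343×241.2 + 0.3257×72.3 = 216.9921 per 1,000.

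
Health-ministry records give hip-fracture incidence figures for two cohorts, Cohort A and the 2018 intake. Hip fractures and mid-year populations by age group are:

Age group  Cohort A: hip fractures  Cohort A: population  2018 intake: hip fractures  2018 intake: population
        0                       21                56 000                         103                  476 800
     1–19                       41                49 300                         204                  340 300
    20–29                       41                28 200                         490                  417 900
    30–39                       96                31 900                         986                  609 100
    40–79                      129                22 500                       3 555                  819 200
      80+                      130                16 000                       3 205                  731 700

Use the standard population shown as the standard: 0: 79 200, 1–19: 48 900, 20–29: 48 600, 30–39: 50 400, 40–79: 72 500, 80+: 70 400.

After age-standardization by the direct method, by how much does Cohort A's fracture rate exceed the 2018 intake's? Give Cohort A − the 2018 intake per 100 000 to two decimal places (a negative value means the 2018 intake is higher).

127.67

Age-specific rates per 100 000 for Cohort A: 37.50, 83.16, 145.39, 300.94, 573.33, 812.50.
For the 2018 intake: 21.60, 59.95, 117.25, 161.88, 433.96, 438.02.
Standard total = 370 000; weights = 0.2141, 0.1322, 0.1314, 0.1362, 0.1959, 0.1903.
Cohort A: 0.2141×37.50 + 0.1322×83.16 + 0.1314×145.39 + 0.1362×300.94 + 0.1959×573.33 + 0.1903×812.50 = 346.0453 per 100 000.
The 2018 intake: 0.2141×21.60 + 0.1322×59.95 + 0.1314×117.25 + 0.1362×161.88 + 0.1959×433.96 + 0.1903×438.02 = 218.3737 per 100 000.
Difference = 346.0453 − 218.3737 = 127.6716.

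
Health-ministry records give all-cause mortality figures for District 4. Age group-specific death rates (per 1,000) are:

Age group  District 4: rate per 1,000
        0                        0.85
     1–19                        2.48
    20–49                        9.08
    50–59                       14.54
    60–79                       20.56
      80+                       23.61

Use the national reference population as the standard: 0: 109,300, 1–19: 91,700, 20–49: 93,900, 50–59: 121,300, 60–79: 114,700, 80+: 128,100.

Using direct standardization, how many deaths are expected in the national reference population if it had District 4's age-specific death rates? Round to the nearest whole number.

8319

Expected deaths = Σ (standard pop × age-specific rate ÷ 1,000)
= 109,300×0.85/1,000 + 91,700×2.48/1,000 + 93,900×9.08/1,000 + 121,300×14.54/1,000 + 114,700×20.56/1,000 + 128,100×23.61/1,000
= 92.91 + 227.42 + 852.61 + 1763.70 + 2358.23 + 3024.44 = 8319.31.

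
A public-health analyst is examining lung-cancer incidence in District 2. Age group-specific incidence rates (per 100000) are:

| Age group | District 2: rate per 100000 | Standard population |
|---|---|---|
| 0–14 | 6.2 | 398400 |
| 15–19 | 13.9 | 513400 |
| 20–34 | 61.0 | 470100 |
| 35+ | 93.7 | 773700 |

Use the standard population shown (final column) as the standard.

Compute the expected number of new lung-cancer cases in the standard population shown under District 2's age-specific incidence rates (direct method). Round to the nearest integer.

Expected new lung-cancer cases = Σ (standard pop × age-specific rate ÷ 100000)
= 398400×6.2/100000 + 513400×13.9/100000 + 470100×61.0/100000 + 773700×93.7/100000
= 24.70 + 71.36 + 286.76 + 724.96 = 1107.78.

1108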